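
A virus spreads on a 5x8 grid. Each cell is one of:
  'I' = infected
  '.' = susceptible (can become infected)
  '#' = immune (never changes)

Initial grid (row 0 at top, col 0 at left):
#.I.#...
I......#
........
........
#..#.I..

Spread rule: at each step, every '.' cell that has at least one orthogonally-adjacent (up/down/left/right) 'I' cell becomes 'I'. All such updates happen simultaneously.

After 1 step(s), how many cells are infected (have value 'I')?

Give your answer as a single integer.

Answer: 11

Derivation:
Step 0 (initial): 3 infected
Step 1: +8 new -> 11 infected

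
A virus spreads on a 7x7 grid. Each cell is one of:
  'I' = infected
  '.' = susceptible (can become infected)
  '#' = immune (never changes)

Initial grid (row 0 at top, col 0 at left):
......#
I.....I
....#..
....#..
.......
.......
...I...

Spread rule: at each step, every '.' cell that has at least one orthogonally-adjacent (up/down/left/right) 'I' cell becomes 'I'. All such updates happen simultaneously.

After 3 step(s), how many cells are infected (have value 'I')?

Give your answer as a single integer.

Step 0 (initial): 3 infected
Step 1: +8 new -> 11 infected
Step 2: +13 new -> 24 infected
Step 3: +15 new -> 39 infected

Answer: 39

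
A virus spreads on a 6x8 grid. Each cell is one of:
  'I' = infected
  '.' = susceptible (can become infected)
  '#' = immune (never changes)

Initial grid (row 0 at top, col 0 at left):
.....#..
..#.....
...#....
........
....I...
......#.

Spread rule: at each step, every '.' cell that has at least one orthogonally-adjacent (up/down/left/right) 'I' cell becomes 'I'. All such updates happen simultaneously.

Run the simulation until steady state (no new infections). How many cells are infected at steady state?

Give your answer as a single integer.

Answer: 44

Derivation:
Step 0 (initial): 1 infected
Step 1: +4 new -> 5 infected
Step 2: +7 new -> 12 infected
Step 3: +7 new -> 19 infected
Step 4: +10 new -> 29 infected
Step 5: +6 new -> 35 infected
Step 6: +5 new -> 40 infected
Step 7: +3 new -> 43 infected
Step 8: +1 new -> 44 infected
Step 9: +0 new -> 44 infected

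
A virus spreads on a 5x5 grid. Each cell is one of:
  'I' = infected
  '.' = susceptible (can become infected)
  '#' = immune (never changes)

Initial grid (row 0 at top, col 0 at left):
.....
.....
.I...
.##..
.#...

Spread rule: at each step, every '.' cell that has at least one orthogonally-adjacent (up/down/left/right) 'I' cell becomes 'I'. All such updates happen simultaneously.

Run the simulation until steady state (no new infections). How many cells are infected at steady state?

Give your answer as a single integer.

Step 0 (initial): 1 infected
Step 1: +3 new -> 4 infected
Step 2: +5 new -> 9 infected
Step 3: +6 new -> 15 infected
Step 4: +4 new -> 19 infected
Step 5: +3 new -> 22 infected
Step 6: +0 new -> 22 infected

Answer: 22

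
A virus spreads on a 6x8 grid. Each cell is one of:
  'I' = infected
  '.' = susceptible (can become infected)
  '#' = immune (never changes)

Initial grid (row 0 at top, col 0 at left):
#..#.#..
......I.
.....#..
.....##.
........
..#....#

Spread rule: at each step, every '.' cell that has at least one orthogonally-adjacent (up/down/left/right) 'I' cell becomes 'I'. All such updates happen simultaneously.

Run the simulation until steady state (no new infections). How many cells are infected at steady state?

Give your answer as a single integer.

Step 0 (initial): 1 infected
Step 1: +4 new -> 5 infected
Step 2: +3 new -> 8 infected
Step 3: +4 new -> 12 infected
Step 4: +4 new -> 16 infected
Step 5: +6 new -> 22 infected
Step 6: +8 new -> 30 infected
Step 7: +5 new -> 35 infected
Step 8: +2 new -> 37 infected
Step 9: +2 new -> 39 infected
Step 10: +1 new -> 40 infected
Step 11: +0 new -> 40 infected

Answer: 40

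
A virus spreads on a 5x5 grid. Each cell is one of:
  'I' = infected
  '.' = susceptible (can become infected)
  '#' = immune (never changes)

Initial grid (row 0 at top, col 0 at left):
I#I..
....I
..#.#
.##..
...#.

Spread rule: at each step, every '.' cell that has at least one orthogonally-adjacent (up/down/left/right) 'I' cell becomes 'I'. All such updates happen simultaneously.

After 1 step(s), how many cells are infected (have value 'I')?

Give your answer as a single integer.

Answer: 8

Derivation:
Step 0 (initial): 3 infected
Step 1: +5 new -> 8 infected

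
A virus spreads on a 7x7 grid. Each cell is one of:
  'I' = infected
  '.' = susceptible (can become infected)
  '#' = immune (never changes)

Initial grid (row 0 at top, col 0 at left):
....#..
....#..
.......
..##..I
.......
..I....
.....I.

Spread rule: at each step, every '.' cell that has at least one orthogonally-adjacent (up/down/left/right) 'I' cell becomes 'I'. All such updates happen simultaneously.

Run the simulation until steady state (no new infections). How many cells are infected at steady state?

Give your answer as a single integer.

Step 0 (initial): 3 infected
Step 1: +10 new -> 13 infected
Step 2: +11 new -> 24 infected
Step 3: +7 new -> 31 infected
Step 4: +4 new -> 35 infected
Step 5: +4 new -> 39 infected
Step 6: +4 new -> 43 infected
Step 7: +2 new -> 45 infected
Step 8: +0 new -> 45 infected

Answer: 45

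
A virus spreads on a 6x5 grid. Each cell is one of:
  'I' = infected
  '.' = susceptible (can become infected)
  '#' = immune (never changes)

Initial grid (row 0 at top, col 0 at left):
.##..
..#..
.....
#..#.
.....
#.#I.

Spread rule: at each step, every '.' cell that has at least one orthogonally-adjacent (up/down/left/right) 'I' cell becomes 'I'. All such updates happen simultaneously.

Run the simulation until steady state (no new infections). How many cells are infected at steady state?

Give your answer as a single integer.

Answer: 23

Derivation:
Step 0 (initial): 1 infected
Step 1: +2 new -> 3 infected
Step 2: +2 new -> 5 infected
Step 3: +3 new -> 8 infected
Step 4: +5 new -> 13 infected
Step 5: +3 new -> 16 infected
Step 6: +4 new -> 20 infected
Step 7: +2 new -> 22 infected
Step 8: +1 new -> 23 infected
Step 9: +0 new -> 23 infected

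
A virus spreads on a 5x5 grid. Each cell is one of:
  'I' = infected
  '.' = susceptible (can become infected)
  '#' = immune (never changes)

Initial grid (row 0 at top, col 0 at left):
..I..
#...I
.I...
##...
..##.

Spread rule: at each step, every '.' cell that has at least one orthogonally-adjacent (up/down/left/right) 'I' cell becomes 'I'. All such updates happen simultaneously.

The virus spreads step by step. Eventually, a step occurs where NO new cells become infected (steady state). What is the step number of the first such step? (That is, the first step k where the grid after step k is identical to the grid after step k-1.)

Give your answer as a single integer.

Answer: 4

Derivation:
Step 0 (initial): 3 infected
Step 1: +9 new -> 12 infected
Step 2: +4 new -> 16 infected
Step 3: +2 new -> 18 infected
Step 4: +0 new -> 18 infected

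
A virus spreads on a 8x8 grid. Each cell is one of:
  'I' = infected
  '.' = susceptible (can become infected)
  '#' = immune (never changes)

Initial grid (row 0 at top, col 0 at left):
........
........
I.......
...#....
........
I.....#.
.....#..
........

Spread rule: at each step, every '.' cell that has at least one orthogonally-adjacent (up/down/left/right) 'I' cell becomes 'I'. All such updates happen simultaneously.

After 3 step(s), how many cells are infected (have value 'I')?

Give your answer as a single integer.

Step 0 (initial): 2 infected
Step 1: +6 new -> 8 infected
Step 2: +8 new -> 16 infected
Step 3: +8 new -> 24 infected

Answer: 24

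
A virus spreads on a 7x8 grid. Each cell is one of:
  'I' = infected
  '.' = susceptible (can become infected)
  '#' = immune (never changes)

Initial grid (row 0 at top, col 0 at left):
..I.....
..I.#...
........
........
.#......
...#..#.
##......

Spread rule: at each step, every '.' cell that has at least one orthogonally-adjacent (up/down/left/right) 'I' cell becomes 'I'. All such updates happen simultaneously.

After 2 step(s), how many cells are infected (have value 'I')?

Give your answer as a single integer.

Answer: 13

Derivation:
Step 0 (initial): 2 infected
Step 1: +5 new -> 7 infected
Step 2: +6 new -> 13 infected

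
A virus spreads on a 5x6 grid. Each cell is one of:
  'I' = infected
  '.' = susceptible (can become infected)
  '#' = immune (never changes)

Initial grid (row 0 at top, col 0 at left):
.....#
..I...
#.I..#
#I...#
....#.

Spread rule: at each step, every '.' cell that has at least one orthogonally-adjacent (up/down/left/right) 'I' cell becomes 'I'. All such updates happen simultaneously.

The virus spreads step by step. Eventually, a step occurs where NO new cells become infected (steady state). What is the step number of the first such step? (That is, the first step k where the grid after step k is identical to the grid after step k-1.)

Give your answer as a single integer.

Answer: 4

Derivation:
Step 0 (initial): 3 infected
Step 1: +7 new -> 10 infected
Step 2: +8 new -> 18 infected
Step 3: +5 new -> 23 infected
Step 4: +0 new -> 23 infected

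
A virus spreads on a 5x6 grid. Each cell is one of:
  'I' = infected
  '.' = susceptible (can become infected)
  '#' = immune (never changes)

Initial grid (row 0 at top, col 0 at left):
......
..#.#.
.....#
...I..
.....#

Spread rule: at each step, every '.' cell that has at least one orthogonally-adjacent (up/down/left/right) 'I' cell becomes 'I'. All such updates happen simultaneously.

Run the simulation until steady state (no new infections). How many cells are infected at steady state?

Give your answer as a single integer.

Answer: 26

Derivation:
Step 0 (initial): 1 infected
Step 1: +4 new -> 5 infected
Step 2: +7 new -> 12 infected
Step 3: +4 new -> 16 infected
Step 4: +5 new -> 21 infected
Step 5: +3 new -> 24 infected
Step 6: +2 new -> 26 infected
Step 7: +0 new -> 26 infected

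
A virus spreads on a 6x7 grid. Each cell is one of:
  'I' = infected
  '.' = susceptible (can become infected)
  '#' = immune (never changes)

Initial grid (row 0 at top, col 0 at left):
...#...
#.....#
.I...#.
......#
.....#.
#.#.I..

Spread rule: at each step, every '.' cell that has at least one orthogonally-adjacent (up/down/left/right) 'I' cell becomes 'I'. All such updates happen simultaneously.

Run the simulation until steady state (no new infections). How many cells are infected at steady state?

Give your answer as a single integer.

Answer: 33

Derivation:
Step 0 (initial): 2 infected
Step 1: +7 new -> 9 infected
Step 2: +9 new -> 18 infected
Step 3: +10 new -> 28 infected
Step 4: +1 new -> 29 infected
Step 5: +2 new -> 31 infected
Step 6: +1 new -> 32 infected
Step 7: +1 new -> 33 infected
Step 8: +0 new -> 33 infected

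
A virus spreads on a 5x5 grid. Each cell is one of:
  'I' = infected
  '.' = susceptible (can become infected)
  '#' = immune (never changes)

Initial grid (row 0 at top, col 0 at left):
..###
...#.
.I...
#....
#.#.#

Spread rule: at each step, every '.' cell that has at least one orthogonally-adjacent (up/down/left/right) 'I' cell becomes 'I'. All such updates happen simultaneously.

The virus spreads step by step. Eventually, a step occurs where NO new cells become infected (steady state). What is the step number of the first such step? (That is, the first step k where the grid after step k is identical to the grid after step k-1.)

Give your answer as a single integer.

Step 0 (initial): 1 infected
Step 1: +4 new -> 5 infected
Step 2: +6 new -> 11 infected
Step 3: +3 new -> 14 infected
Step 4: +3 new -> 17 infected
Step 5: +0 new -> 17 infected

Answer: 5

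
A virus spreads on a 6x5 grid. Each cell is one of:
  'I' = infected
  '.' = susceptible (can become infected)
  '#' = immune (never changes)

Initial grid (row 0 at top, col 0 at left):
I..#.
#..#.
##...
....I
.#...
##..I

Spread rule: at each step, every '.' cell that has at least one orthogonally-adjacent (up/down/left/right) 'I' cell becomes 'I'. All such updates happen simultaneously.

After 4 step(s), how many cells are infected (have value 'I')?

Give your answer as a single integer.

Step 0 (initial): 3 infected
Step 1: +5 new -> 8 infected
Step 2: +7 new -> 15 infected
Step 3: +5 new -> 20 infected
Step 4: +1 new -> 21 infected

Answer: 21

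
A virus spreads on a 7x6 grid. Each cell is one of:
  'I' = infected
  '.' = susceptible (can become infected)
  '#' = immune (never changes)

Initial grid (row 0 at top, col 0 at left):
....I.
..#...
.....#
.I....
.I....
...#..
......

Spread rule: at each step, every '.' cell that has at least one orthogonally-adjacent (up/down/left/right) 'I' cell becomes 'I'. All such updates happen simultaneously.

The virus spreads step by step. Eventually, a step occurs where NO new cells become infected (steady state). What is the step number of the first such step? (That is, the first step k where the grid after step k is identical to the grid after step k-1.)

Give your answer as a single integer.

Step 0 (initial): 3 infected
Step 1: +9 new -> 12 infected
Step 2: +12 new -> 24 infected
Step 3: +7 new -> 31 infected
Step 4: +5 new -> 36 infected
Step 5: +2 new -> 38 infected
Step 6: +1 new -> 39 infected
Step 7: +0 new -> 39 infected

Answer: 7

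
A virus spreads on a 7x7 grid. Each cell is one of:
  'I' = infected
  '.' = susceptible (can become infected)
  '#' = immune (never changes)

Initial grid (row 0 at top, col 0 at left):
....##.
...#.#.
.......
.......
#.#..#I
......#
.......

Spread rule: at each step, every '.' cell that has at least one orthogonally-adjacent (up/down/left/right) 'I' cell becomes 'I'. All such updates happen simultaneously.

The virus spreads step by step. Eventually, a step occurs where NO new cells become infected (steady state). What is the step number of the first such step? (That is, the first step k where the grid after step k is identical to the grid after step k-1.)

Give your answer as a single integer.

Answer: 11

Derivation:
Step 0 (initial): 1 infected
Step 1: +1 new -> 2 infected
Step 2: +2 new -> 4 infected
Step 3: +3 new -> 7 infected
Step 4: +4 new -> 11 infected
Step 5: +5 new -> 16 infected
Step 6: +5 new -> 21 infected
Step 7: +7 new -> 28 infected
Step 8: +6 new -> 34 infected
Step 9: +5 new -> 39 infected
Step 10: +2 new -> 41 infected
Step 11: +0 new -> 41 infected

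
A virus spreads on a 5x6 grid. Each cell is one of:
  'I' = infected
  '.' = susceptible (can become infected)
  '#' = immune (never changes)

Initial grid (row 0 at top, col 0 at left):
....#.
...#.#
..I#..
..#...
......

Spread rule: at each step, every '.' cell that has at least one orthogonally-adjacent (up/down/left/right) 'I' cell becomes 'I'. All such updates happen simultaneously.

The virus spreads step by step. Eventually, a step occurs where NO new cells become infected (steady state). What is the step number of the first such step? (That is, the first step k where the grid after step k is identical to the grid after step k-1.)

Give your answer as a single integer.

Answer: 10

Derivation:
Step 0 (initial): 1 infected
Step 1: +2 new -> 3 infected
Step 2: +4 new -> 7 infected
Step 3: +5 new -> 12 infected
Step 4: +3 new -> 15 infected
Step 5: +1 new -> 16 infected
Step 6: +2 new -> 18 infected
Step 7: +2 new -> 20 infected
Step 8: +2 new -> 22 infected
Step 9: +2 new -> 24 infected
Step 10: +0 new -> 24 infected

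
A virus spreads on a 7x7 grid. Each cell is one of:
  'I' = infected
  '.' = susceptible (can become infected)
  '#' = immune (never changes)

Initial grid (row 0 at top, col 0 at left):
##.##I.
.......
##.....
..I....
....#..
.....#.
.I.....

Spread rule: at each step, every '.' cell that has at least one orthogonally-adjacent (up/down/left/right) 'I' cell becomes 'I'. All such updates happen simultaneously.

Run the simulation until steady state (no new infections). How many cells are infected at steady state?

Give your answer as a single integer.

Answer: 41

Derivation:
Step 0 (initial): 3 infected
Step 1: +9 new -> 12 infected
Step 2: +12 new -> 24 infected
Step 3: +9 new -> 33 infected
Step 4: +5 new -> 38 infected
Step 5: +2 new -> 40 infected
Step 6: +1 new -> 41 infected
Step 7: +0 new -> 41 infected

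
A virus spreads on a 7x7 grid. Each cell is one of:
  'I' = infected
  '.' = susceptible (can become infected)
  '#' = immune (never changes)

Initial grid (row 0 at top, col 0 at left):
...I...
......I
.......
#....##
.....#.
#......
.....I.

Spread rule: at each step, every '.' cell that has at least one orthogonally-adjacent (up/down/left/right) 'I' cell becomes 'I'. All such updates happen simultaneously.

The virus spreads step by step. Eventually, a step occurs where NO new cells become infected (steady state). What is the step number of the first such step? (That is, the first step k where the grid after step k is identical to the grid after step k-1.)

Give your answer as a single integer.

Step 0 (initial): 3 infected
Step 1: +9 new -> 12 infected
Step 2: +9 new -> 21 infected
Step 3: +9 new -> 30 infected
Step 4: +7 new -> 37 infected
Step 5: +5 new -> 42 infected
Step 6: +1 new -> 43 infected
Step 7: +1 new -> 44 infected
Step 8: +0 new -> 44 infected

Answer: 8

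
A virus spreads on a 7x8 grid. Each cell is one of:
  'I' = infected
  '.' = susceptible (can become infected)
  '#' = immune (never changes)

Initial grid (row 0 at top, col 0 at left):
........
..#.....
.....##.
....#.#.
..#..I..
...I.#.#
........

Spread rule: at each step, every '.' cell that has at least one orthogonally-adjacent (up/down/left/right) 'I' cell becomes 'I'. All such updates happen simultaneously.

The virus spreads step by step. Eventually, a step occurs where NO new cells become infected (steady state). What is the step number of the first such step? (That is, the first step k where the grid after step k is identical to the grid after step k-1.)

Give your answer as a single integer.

Step 0 (initial): 2 infected
Step 1: +7 new -> 9 infected
Step 2: +6 new -> 15 infected
Step 3: +8 new -> 23 infected
Step 4: +8 new -> 31 infected
Step 5: +5 new -> 36 infected
Step 6: +7 new -> 43 infected
Step 7: +4 new -> 47 infected
Step 8: +1 new -> 48 infected
Step 9: +0 new -> 48 infected

Answer: 9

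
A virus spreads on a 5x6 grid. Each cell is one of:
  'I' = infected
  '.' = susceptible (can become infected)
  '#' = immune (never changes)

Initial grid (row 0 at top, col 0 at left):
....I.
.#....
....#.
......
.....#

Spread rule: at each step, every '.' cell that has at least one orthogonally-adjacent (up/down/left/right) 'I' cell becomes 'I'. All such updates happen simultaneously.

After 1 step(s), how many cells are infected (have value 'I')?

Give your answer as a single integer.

Step 0 (initial): 1 infected
Step 1: +3 new -> 4 infected

Answer: 4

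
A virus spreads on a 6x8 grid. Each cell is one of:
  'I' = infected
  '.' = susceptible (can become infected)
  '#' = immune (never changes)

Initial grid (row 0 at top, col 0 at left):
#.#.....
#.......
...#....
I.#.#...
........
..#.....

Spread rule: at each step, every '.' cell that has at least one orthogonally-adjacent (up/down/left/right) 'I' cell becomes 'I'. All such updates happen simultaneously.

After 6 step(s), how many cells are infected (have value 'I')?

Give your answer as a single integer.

Answer: 22

Derivation:
Step 0 (initial): 1 infected
Step 1: +3 new -> 4 infected
Step 2: +3 new -> 7 infected
Step 3: +4 new -> 11 infected
Step 4: +3 new -> 14 infected
Step 5: +4 new -> 18 infected
Step 6: +4 new -> 22 infected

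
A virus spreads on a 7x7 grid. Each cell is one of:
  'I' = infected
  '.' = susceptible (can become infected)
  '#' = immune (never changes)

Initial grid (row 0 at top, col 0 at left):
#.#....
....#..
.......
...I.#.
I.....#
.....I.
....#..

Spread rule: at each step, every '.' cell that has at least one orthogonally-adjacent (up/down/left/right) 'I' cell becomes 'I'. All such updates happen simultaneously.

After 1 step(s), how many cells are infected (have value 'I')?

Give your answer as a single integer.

Step 0 (initial): 3 infected
Step 1: +11 new -> 14 infected

Answer: 14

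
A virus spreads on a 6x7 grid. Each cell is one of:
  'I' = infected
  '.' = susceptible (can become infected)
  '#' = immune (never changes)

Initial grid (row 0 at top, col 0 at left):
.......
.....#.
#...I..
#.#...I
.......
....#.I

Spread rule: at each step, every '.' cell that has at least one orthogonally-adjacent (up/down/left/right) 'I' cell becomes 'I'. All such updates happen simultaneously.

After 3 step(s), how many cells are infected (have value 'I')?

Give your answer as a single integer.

Answer: 24

Derivation:
Step 0 (initial): 3 infected
Step 1: +8 new -> 11 infected
Step 2: +7 new -> 18 infected
Step 3: +6 new -> 24 infected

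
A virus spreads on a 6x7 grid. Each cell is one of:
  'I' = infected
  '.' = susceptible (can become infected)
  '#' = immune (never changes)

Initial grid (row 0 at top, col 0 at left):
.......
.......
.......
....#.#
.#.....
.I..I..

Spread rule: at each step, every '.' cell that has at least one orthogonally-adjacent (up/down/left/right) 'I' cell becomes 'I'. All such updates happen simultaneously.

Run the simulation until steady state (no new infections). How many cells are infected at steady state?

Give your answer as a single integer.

Answer: 39

Derivation:
Step 0 (initial): 2 infected
Step 1: +5 new -> 7 infected
Step 2: +5 new -> 12 infected
Step 3: +5 new -> 17 infected
Step 4: +5 new -> 22 infected
Step 5: +7 new -> 29 infected
Step 6: +7 new -> 36 infected
Step 7: +3 new -> 39 infected
Step 8: +0 new -> 39 infected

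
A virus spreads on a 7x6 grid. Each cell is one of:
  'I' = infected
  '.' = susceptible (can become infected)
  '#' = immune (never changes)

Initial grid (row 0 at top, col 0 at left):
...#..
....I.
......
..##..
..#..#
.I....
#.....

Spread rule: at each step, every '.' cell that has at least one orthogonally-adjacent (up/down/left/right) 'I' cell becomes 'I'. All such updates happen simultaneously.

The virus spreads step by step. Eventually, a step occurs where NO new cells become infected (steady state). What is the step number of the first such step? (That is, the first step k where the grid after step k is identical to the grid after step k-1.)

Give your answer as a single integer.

Answer: 6

Derivation:
Step 0 (initial): 2 infected
Step 1: +8 new -> 10 infected
Step 2: +9 new -> 19 infected
Step 3: +10 new -> 29 infected
Step 4: +5 new -> 34 infected
Step 5: +2 new -> 36 infected
Step 6: +0 new -> 36 infected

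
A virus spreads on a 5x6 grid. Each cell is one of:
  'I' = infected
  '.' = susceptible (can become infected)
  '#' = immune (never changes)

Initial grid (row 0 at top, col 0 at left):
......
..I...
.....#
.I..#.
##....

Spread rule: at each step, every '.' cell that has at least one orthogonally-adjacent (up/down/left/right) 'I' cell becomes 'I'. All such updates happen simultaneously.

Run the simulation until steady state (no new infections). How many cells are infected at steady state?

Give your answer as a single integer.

Step 0 (initial): 2 infected
Step 1: +7 new -> 9 infected
Step 2: +8 new -> 17 infected
Step 3: +5 new -> 22 infected
Step 4: +2 new -> 24 infected
Step 5: +1 new -> 25 infected
Step 6: +1 new -> 26 infected
Step 7: +0 new -> 26 infected

Answer: 26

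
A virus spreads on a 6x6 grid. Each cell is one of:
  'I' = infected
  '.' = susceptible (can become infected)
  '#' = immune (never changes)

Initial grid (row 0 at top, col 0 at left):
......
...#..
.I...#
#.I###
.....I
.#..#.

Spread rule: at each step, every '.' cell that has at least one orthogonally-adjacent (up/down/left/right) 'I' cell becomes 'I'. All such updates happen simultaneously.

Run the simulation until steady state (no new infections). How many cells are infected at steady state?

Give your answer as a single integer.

Answer: 28

Derivation:
Step 0 (initial): 3 infected
Step 1: +7 new -> 10 infected
Step 2: +7 new -> 17 infected
Step 3: +5 new -> 22 infected
Step 4: +3 new -> 25 infected
Step 5: +2 new -> 27 infected
Step 6: +1 new -> 28 infected
Step 7: +0 new -> 28 infected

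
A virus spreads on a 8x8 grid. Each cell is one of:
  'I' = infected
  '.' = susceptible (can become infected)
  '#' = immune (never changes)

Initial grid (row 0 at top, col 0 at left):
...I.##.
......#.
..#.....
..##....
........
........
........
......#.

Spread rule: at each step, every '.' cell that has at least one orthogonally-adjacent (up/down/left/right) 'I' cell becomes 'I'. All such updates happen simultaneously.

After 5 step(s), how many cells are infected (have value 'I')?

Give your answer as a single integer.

Step 0 (initial): 1 infected
Step 1: +3 new -> 4 infected
Step 2: +4 new -> 8 infected
Step 3: +4 new -> 12 infected
Step 4: +4 new -> 16 infected
Step 5: +5 new -> 21 infected

Answer: 21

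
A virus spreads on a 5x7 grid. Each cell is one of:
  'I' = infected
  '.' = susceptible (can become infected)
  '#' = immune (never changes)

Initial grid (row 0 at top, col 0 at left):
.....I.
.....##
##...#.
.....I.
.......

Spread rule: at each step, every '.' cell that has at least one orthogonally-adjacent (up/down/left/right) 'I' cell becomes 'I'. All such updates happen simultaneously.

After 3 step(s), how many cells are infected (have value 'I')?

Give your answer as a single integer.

Step 0 (initial): 2 infected
Step 1: +5 new -> 7 infected
Step 2: +7 new -> 14 infected
Step 3: +5 new -> 19 infected

Answer: 19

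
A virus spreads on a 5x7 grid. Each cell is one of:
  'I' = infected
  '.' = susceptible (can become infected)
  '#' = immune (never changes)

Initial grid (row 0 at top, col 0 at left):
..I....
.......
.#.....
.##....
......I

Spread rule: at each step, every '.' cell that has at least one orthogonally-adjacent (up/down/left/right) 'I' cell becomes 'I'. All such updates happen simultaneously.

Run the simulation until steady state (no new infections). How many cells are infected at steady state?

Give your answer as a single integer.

Answer: 32

Derivation:
Step 0 (initial): 2 infected
Step 1: +5 new -> 7 infected
Step 2: +8 new -> 15 infected
Step 3: +8 new -> 23 infected
Step 4: +6 new -> 29 infected
Step 5: +2 new -> 31 infected
Step 6: +1 new -> 32 infected
Step 7: +0 new -> 32 infected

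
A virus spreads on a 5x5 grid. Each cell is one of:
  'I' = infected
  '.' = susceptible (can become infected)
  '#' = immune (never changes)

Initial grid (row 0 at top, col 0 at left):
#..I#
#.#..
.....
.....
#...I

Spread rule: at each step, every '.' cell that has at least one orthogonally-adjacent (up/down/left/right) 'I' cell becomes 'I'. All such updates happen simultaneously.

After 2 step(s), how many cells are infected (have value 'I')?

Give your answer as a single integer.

Step 0 (initial): 2 infected
Step 1: +4 new -> 6 infected
Step 2: +6 new -> 12 infected

Answer: 12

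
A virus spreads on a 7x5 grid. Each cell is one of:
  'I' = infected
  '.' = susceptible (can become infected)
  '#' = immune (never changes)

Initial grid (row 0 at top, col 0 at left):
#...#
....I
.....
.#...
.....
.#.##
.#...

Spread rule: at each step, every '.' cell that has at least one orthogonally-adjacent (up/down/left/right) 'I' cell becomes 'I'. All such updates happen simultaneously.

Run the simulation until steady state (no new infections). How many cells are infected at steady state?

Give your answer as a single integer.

Step 0 (initial): 1 infected
Step 1: +2 new -> 3 infected
Step 2: +4 new -> 7 infected
Step 3: +5 new -> 12 infected
Step 4: +5 new -> 17 infected
Step 5: +2 new -> 19 infected
Step 6: +3 new -> 22 infected
Step 7: +2 new -> 24 infected
Step 8: +2 new -> 26 infected
Step 9: +2 new -> 28 infected
Step 10: +0 new -> 28 infected

Answer: 28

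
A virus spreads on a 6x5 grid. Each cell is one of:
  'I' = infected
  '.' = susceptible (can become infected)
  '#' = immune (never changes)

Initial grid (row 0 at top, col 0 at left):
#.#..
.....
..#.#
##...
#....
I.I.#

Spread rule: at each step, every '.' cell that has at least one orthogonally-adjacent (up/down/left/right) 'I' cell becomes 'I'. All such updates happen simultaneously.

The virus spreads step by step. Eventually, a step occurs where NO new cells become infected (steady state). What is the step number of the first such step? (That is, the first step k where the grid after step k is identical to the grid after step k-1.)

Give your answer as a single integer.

Step 0 (initial): 2 infected
Step 1: +3 new -> 5 infected
Step 2: +3 new -> 8 infected
Step 3: +2 new -> 10 infected
Step 4: +2 new -> 12 infected
Step 5: +1 new -> 13 infected
Step 6: +3 new -> 16 infected
Step 7: +2 new -> 18 infected
Step 8: +3 new -> 21 infected
Step 9: +1 new -> 22 infected
Step 10: +0 new -> 22 infected

Answer: 10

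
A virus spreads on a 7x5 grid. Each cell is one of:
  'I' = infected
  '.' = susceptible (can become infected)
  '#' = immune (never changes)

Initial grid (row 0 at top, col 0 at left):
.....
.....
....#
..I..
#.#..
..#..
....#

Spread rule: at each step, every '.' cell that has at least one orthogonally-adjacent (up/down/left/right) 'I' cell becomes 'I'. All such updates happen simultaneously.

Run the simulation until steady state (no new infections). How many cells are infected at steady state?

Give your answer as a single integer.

Answer: 30

Derivation:
Step 0 (initial): 1 infected
Step 1: +3 new -> 4 infected
Step 2: +7 new -> 11 infected
Step 3: +7 new -> 18 infected
Step 4: +8 new -> 26 infected
Step 5: +4 new -> 30 infected
Step 6: +0 new -> 30 infected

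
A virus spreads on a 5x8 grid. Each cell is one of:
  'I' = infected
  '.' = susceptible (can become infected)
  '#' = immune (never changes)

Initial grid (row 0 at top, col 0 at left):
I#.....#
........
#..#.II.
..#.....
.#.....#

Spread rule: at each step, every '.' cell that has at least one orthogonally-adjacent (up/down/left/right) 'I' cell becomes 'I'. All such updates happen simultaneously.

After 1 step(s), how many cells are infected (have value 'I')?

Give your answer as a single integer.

Answer: 10

Derivation:
Step 0 (initial): 3 infected
Step 1: +7 new -> 10 infected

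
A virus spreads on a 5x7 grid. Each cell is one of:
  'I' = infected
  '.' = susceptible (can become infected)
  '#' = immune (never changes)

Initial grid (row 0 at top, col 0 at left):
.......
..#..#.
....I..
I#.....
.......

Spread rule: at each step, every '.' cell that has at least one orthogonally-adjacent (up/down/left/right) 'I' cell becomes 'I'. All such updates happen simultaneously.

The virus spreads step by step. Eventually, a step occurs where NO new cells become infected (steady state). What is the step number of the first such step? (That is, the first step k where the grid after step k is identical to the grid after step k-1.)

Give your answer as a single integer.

Answer: 5

Derivation:
Step 0 (initial): 2 infected
Step 1: +6 new -> 8 infected
Step 2: +10 new -> 18 infected
Step 3: +10 new -> 28 infected
Step 4: +4 new -> 32 infected
Step 5: +0 new -> 32 infected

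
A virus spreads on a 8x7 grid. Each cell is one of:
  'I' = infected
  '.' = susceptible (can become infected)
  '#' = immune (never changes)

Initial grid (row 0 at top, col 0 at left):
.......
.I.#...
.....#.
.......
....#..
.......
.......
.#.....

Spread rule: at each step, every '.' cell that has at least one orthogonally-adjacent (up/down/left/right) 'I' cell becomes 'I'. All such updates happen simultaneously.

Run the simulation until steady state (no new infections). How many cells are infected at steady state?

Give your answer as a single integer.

Step 0 (initial): 1 infected
Step 1: +4 new -> 5 infected
Step 2: +5 new -> 10 infected
Step 3: +5 new -> 15 infected
Step 4: +6 new -> 21 infected
Step 5: +7 new -> 28 infected
Step 6: +6 new -> 34 infected
Step 7: +7 new -> 41 infected
Step 8: +5 new -> 46 infected
Step 9: +3 new -> 49 infected
Step 10: +2 new -> 51 infected
Step 11: +1 new -> 52 infected
Step 12: +0 new -> 52 infected

Answer: 52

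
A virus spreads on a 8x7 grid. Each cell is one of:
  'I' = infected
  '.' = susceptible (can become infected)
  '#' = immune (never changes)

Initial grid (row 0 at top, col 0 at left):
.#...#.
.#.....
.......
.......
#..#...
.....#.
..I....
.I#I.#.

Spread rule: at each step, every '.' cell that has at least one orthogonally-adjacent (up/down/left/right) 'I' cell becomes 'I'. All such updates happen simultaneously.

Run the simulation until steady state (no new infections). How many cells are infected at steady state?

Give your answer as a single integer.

Answer: 48

Derivation:
Step 0 (initial): 3 infected
Step 1: +5 new -> 8 infected
Step 2: +5 new -> 13 infected
Step 3: +5 new -> 18 infected
Step 4: +5 new -> 23 infected
Step 5: +8 new -> 31 infected
Step 6: +6 new -> 37 infected
Step 7: +5 new -> 42 infected
Step 8: +4 new -> 46 infected
Step 9: +1 new -> 47 infected
Step 10: +1 new -> 48 infected
Step 11: +0 new -> 48 infected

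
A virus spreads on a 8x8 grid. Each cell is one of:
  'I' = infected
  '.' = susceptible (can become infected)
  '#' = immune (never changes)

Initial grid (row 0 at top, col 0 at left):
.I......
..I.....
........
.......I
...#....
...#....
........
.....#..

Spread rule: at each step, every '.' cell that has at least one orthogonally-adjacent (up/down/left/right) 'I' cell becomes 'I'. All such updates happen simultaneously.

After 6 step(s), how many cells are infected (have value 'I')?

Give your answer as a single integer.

Answer: 56

Derivation:
Step 0 (initial): 3 infected
Step 1: +8 new -> 11 infected
Step 2: +11 new -> 22 infected
Step 3: +14 new -> 36 infected
Step 4: +9 new -> 45 infected
Step 5: +6 new -> 51 infected
Step 6: +5 new -> 56 infected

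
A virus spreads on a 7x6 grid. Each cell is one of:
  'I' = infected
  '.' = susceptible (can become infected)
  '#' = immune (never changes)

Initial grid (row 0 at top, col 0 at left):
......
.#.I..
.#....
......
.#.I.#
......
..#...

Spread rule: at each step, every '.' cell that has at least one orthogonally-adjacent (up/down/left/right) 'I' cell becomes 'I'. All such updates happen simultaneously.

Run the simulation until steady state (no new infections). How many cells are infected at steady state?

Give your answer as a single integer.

Step 0 (initial): 2 infected
Step 1: +8 new -> 10 infected
Step 2: +10 new -> 20 infected
Step 3: +8 new -> 28 infected
Step 4: +5 new -> 33 infected
Step 5: +4 new -> 37 infected
Step 6: +0 new -> 37 infected

Answer: 37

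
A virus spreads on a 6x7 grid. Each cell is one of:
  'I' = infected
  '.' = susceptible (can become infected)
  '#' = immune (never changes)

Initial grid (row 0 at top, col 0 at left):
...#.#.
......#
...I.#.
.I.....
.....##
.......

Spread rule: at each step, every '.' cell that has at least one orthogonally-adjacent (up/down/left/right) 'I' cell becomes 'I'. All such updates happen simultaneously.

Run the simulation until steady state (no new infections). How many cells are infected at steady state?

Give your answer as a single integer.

Step 0 (initial): 2 infected
Step 1: +8 new -> 10 infected
Step 2: +9 new -> 19 infected
Step 3: +10 new -> 29 infected
Step 4: +3 new -> 32 infected
Step 5: +2 new -> 34 infected
Step 6: +1 new -> 35 infected
Step 7: +0 new -> 35 infected

Answer: 35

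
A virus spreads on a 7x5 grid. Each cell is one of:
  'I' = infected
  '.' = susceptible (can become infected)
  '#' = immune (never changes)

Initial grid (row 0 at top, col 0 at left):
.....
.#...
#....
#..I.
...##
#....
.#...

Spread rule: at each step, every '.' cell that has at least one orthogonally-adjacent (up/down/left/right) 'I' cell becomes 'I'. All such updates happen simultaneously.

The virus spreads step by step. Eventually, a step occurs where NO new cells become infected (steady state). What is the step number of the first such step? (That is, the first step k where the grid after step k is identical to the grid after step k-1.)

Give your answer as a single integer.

Step 0 (initial): 1 infected
Step 1: +3 new -> 4 infected
Step 2: +5 new -> 9 infected
Step 3: +6 new -> 15 infected
Step 4: +6 new -> 21 infected
Step 5: +3 new -> 24 infected
Step 6: +2 new -> 26 infected
Step 7: +1 new -> 27 infected
Step 8: +0 new -> 27 infected

Answer: 8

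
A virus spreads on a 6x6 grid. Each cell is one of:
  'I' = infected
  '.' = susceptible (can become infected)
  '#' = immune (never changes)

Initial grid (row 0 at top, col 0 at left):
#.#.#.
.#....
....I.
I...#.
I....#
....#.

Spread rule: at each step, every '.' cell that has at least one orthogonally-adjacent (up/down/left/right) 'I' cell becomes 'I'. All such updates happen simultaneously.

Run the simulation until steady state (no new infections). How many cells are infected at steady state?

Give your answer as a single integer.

Answer: 27

Derivation:
Step 0 (initial): 3 infected
Step 1: +7 new -> 10 infected
Step 2: +10 new -> 20 infected
Step 3: +5 new -> 25 infected
Step 4: +2 new -> 27 infected
Step 5: +0 new -> 27 infected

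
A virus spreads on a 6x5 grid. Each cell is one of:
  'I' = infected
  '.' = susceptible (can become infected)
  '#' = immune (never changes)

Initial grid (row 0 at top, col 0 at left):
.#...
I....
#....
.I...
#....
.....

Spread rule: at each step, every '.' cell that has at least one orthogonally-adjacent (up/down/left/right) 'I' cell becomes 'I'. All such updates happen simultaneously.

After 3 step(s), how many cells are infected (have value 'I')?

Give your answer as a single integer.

Answer: 20

Derivation:
Step 0 (initial): 2 infected
Step 1: +6 new -> 8 infected
Step 2: +5 new -> 13 infected
Step 3: +7 new -> 20 infected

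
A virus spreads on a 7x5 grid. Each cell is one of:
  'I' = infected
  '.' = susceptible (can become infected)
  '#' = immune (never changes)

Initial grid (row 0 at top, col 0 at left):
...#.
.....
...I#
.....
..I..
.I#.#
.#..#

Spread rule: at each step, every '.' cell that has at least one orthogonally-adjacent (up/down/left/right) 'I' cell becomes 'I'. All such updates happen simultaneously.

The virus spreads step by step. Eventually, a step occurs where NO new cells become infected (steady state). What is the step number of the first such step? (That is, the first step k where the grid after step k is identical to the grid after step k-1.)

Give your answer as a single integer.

Step 0 (initial): 3 infected
Step 1: +7 new -> 10 infected
Step 2: +9 new -> 19 infected
Step 3: +6 new -> 25 infected
Step 4: +3 new -> 28 infected
Step 5: +1 new -> 29 infected
Step 6: +0 new -> 29 infected

Answer: 6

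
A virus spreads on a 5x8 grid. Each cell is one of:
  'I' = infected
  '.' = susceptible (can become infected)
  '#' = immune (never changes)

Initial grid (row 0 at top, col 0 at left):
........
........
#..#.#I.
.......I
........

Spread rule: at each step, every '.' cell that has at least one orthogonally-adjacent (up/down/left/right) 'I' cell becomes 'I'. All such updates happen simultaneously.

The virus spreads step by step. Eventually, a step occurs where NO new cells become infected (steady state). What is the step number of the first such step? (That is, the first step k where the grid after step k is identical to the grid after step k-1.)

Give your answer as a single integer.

Step 0 (initial): 2 infected
Step 1: +4 new -> 6 infected
Step 2: +5 new -> 11 infected
Step 3: +5 new -> 16 infected
Step 4: +5 new -> 21 infected
Step 5: +4 new -> 25 infected
Step 6: +5 new -> 30 infected
Step 7: +5 new -> 35 infected
Step 8: +2 new -> 37 infected
Step 9: +0 new -> 37 infected

Answer: 9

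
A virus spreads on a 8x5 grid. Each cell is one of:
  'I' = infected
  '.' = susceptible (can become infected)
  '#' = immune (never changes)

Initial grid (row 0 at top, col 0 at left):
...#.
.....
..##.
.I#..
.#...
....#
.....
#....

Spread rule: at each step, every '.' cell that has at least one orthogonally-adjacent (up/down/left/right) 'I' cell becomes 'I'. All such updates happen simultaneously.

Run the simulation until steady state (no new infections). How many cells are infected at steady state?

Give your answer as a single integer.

Answer: 33

Derivation:
Step 0 (initial): 1 infected
Step 1: +2 new -> 3 infected
Step 2: +3 new -> 6 infected
Step 3: +4 new -> 10 infected
Step 4: +5 new -> 15 infected
Step 5: +3 new -> 18 infected
Step 6: +6 new -> 24 infected
Step 7: +4 new -> 28 infected
Step 8: +4 new -> 32 infected
Step 9: +1 new -> 33 infected
Step 10: +0 new -> 33 infected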